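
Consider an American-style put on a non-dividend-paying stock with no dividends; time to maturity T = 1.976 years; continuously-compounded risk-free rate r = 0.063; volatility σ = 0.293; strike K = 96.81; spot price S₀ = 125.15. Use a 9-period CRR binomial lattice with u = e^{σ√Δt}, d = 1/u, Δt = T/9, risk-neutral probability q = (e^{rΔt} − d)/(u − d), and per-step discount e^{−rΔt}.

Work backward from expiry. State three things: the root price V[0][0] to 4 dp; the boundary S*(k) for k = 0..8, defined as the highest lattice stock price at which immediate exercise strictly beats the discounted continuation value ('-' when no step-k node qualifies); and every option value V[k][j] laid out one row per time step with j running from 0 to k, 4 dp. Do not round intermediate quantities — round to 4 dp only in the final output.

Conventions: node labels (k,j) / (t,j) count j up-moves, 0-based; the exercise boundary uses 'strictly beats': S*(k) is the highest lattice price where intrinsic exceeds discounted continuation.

Δt=0.21956  u=1.14716  d=0.87172  q=0.51630  discount=0.98626
step 9 (expiry): payoffs max(K−S,0) = 60.4343 48.9404 33.8146 13.9094 0.0000 0.0000 0.0000 0.0000 0.0000 0.0000
step 8: (k=8,j=0): S=41.7288, K−S=55.0812, hold=53.7514 ⇒ V=55.0812 exercise | (k=8,j=1): S=54.9142, K−S=41.8958, hold=40.5660 ⇒ V=41.8958 exercise | (k=8,j=2): S=72.2659, K−S=24.5441, hold=23.2143 ⇒ V=24.5441 exercise | (k=8,j=3): S=95.1003, K−S=1.7097, hold=6.6356 ⇒ V=6.6356 continue | (k=8,j=4): S=125.1500, K−S=0.0000, hold=0.0000 ⇒ V=0.0000 continue | (k=8,j=5): S=164.6947, K−S=0.0000, hold=0.0000 ⇒ V=0.0000 continue | (k=8,j=6): S=216.7347, K−S=0.0000, hold=0.0000 ⇒ V=0.0000 continue | (k=8,j=7): S=285.2183, K−S=0.0000, hold=0.0000 ⇒ V=0.0000 continue | (k=8,j=8): S=375.3412, K−S=0.0000, hold=0.0000 ⇒ V=0.0000 continue  boundary S*=72.2659
step 7: (k=7,j=0): S=47.8696, K−S=48.9404, hold=47.6105 ⇒ V=48.9404 exercise | (k=7,j=1): S=62.9954, K−S=33.8146, hold=32.4848 ⇒ V=33.8146 exercise | (k=7,j=2): S=82.9006, K−S=13.9094, hold=15.0879 ⇒ V=15.0879 continue | (k=7,j=3): S=109.0954, K−S=0.0000, hold=3.1656 ⇒ V=3.1656 continue | (k=7,j=4): S=143.5672, K−S=0.0000, hold=0.0000 ⇒ V=0.0000 continue | (k=7,j=5): S=188.9314, K−S=0.0000, hold=0.0000 ⇒ V=0.0000 continue | (k=7,j=6): S=248.6297, K−S=0.0000, hold=0.0000 ⇒ V=0.0000 continue | (k=7,j=7): S=327.1913, K−S=0.0000, hold=0.0000 ⇒ V=0.0000 continue  boundary S*=62.9954
step 6: (k=6,j=0): S=54.9142, K−S=41.8958, hold=40.5660 ⇒ V=41.8958 exercise | (k=6,j=1): S=72.2659, K−S=24.5441, hold=23.8144 ⇒ V=24.5441 exercise | (k=6,j=2): S=95.1003, K−S=1.7097, hold=8.8097 ⇒ V=8.8097 continue | (k=6,j=3): S=125.1500, K−S=0.0000, hold=1.5102 ⇒ V=1.5102 continue | (k=6,j=4): S=164.6947, K−S=0.0000, hold=0.0000 ⇒ V=0.0000 continue | (k=6,j=5): S=216.7347, K−S=0.0000, hold=0.0000 ⇒ V=0.0000 continue | (k=6,j=6): S=285.2183, K−S=0.0000, hold=0.0000 ⇒ V=0.0000 continue  boundary S*=72.2659
step 5: (k=5,j=0): S=62.9954, K−S=33.8146, hold=32.4848 ⇒ V=33.8146 exercise | (k=5,j=1): S=82.9006, K−S=13.9094, hold=16.1949 ⇒ V=16.1949 continue | (k=5,j=2): S=109.0954, K−S=0.0000, hold=4.9717 ⇒ V=4.9717 continue | (k=5,j=3): S=143.5672, K−S=0.0000, hold=0.7204 ⇒ V=0.7204 continue | (k=5,j=4): S=188.9314, K−S=0.0000, hold=0.0000 ⇒ V=0.0000 continue | (k=5,j=5): S=248.6297, K−S=0.0000, hold=0.0000 ⇒ V=0.0000 continue  boundary S*=62.9954
step 4: (k=4,j=0): S=72.2659, K−S=24.5441, hold=24.3781 ⇒ V=24.5441 exercise | (k=4,j=1): S=95.1003, K−S=1.7097, hold=10.2576 ⇒ V=10.2576 continue | (k=4,j=2): S=125.1500, K−S=0.0000, hold=2.7387 ⇒ V=2.7387 continue | (k=4,j=3): S=164.6947, K−S=0.0000, hold=0.3437 ⇒ V=0.3437 continue | (k=4,j=4): S=216.7347, K−S=0.0000, hold=0.0000 ⇒ V=0.0000 continue  boundary S*=72.2659
step 3: (k=3,j=0): S=82.9006, K−S=13.9094, hold=16.9322 ⇒ V=16.9322 continue | (k=3,j=1): S=109.0954, K−S=0.0000, hold=6.2880 ⇒ V=6.2880 continue | (k=3,j=2): S=143.5672, K−S=0.0000, hold=1.4815 ⇒ V=1.4815 continue | (k=3,j=3): S=188.9314, K−S=0.0000, hold=0.1640 ⇒ V=0.1640 continue  boundary S*=-
step 2: (k=2,j=0): S=95.1003, K−S=1.7097, hold=11.2795 ⇒ V=11.2795 continue | (k=2,j=1): S=125.1500, K−S=0.0000, hold=3.7541 ⇒ V=3.7541 continue | (k=2,j=2): S=164.6947, K−S=0.0000, hold=0.7903 ⇒ V=0.7903 continue  boundary S*=-
step 1: (k=1,j=0): S=109.0954, K−S=0.0000, hold=7.2926 ⇒ V=7.2926 continue | (k=1,j=1): S=143.5672, K−S=0.0000, hold=2.1933 ⇒ V=2.1933 continue  boundary S*=-
step 0: (k=0,j=0): S=125.1500, K−S=0.0000, hold=4.5959 ⇒ V=4.5959 continue  boundary S*=-

price = 4.5959
boundary = - - - - 72.2659 62.9954 72.2659 62.9954 72.2659
tree:
4.5959
7.2926 2.1933
11.2795 3.7541 0.7903
16.9322 6.2880 1.4815 0.1640
24.5441 10.2576 2.7387 0.3437 0.0000
33.8146 16.1949 4.9717 0.7204 0.0000 0.0000
41.8958 24.5441 8.8097 1.5102 0.0000 0.0000 0.0000
48.9404 33.8146 15.0879 3.1656 0.0000 0.0000 0.0000 0.0000
55.0812 41.8958 24.5441 6.6356 0.0000 0.0000 0.0000 0.0000 0.0000
60.4343 48.9404 33.8146 13.9094 0.0000 0.0000 0.0000 0.0000 0.0000 0.0000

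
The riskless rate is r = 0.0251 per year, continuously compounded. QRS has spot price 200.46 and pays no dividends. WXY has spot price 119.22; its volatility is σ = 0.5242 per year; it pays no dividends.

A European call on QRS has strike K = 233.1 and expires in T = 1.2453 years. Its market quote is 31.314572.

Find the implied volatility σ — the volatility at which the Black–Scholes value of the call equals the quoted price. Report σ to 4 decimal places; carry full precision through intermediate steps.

At σ = 0.4569 the Black–Scholes value reproduces the quote:
σ√T = 0.4569·√1.2453 = 0.509868
d₁ = (ln(S/K) + (r+σ²/2)T) / (σ√T) = (ln(200.46/233.1) + (0.0251+0.4569²/2)·1.2453) / 0.509868 = (-0.150853 + 0.161240) / 0.509868 = 0.020372
d₂ = d₁ − σ√T = 0.020372 − 0.509868 = -0.489496
e^{−rT} = 0.969226
N(d₁) = 0.508127,  N(d₂) = 0.312245
V = S·N(d₁) − K·e^{−rT}·N(d₂) = 101.859091 − 70.544520 = 31.314572 (the quoted price), and the Black–Scholes price is strictly increasing in σ, so σ is unique

sigma = 0.4569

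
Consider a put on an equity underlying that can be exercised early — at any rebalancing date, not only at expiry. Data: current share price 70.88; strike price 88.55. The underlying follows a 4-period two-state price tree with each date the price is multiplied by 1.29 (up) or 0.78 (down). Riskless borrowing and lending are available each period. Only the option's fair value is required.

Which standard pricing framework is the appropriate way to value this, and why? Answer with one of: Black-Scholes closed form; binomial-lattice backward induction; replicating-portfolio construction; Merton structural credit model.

framework: binomial-lattice backward induction

Key observation: an American put (K = 88.55, S₀ = 70.88) on a 4-date tree has no closed form — the optimal stopping decision is embedded and must be resolved recursively from expiry.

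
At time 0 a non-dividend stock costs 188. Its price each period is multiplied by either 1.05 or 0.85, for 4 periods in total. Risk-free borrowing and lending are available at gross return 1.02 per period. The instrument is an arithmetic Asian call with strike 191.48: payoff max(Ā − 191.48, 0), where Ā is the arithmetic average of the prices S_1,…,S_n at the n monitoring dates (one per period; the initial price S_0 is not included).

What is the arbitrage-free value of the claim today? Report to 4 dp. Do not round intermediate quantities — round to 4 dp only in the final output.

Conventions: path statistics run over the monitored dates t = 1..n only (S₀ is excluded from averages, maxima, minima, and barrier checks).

Under the martingale measure an up-move has probability p* = 0.8500; value the claim as the probability-weighted average of per-path payoffs, discounted 4 periods at R = 1.02.
Enumerate all 2^4 = 16 price paths (U = up ×1.05, D = down ×0.85); each path with k up-moves has probability p*^k·(1−p*)^(4−k).
DDDD: Ā=127.3057, payoff=0.0000, prob=0.000506
UDDD: Ā=157.2599, payoff=0.0000, prob=0.002869
DUDD: Ā=147.8599, payoff=0.0000, prob=0.002869
UUDD: Ā=182.6505, payoff=0.0000, prob=0.016256
DDUD: Ā=139.8699, payoff=0.0000, prob=0.002869
UDUD: Ā=172.7805, payoff=0.0000, prob=0.016256
DUUD: Ā=163.3805, payoff=0.0000, prob=0.016256
UUUD: Ā=201.8230, payoff=10.3430, prob=0.092119
DDDU: Ā=133.0784, payoff=0.0000, prob=0.002869
UDDU: Ā=164.3910, payoff=0.0000, prob=0.016256
DUDU: Ā=154.9910, payoff=0.0000, prob=0.016256
UUDU: Ā=191.4595, payoff=0.0000, prob=0.092119
DDUU: Ā=147.0010, payoff=0.0000, prob=0.016256
UDUU: Ā=181.5895, payoff=0.0000, prob=0.092119
DUUU: Ā=172.1895, payoff=0.0000, prob=0.092119
UUUU: Ā=212.7047, payoff=21.2247, prob=0.522006
Price = Σ prob·payoff / R^4 = 12.032193 / 1.082432 = 11.1159

price = 11.1159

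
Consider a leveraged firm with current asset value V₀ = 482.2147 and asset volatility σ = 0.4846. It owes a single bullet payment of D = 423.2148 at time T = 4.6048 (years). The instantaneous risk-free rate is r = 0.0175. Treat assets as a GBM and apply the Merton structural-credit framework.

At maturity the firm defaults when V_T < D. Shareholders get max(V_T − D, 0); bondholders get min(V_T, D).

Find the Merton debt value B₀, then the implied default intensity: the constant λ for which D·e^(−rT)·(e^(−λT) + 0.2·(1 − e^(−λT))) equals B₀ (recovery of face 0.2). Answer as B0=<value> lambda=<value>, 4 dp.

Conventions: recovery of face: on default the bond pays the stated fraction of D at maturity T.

Apply the equity-as-call identities (strike 423.2148, horizon 4.6048 years):
d₁ = [ln(V₀/D) + (r + σ²/2)T] / (σ√T)
   = [ln(482.2147/423.2148) + (0.0175 + 0.5·0.4846²)·4.6048] / (0.4846·√4.6048)
   = [0.130510 + 0.621273] / 1.039893 = 0.722942
d₂ = d₁ − σ√T = 0.722942 − 1.039893 = -0.316951
N(d₁) = 0.765142,  N(d₂) = 0.375640,  e^(−rT) = 0.922577
E₀ = V₀·N(d₁) − D·e^(−rT)·N(d₂)
   = 482.2147·0.765142 − 423.2148·0.922577·0.375640 = 222.294692
B₀ = V₀ − E₀ = 482.2147 − 222.294692 = 259.920008
e^(−λT) = (B₀·e^(rT)/D − 0.2)/(1 − 0.2) = (259.9200·1.083920/423.2148 − 0.2)/0.8 = 0.58212017
λ = −ln(0.58212017)/4.6048 = 0.117503

B0=259.9200 lambda=0.1175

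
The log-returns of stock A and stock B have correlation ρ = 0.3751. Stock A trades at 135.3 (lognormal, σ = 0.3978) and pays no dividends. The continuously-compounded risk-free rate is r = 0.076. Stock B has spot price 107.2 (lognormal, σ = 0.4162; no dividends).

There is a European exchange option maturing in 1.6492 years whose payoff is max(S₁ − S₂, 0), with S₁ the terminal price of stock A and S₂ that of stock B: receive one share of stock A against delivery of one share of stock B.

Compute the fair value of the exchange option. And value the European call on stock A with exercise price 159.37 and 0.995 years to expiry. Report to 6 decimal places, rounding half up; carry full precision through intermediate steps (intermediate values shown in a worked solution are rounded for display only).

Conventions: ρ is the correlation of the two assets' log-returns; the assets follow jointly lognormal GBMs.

σ_eff = √(σ₁² + σ₂² − 2ρσ₁σ₂) = √(0.3978² + 0.4162² − 2·0.3751·0.3978·0.4162) = 0.455259
d₁ = (ln(S₁/S₂) + (q₂ − q₁ + σ_eff²/2)T) / (σ_eff√T) = (ln(135.3/107.2) + (0.0 − 0.0 + 0.103630)·1.6492) / 0.584649 = 0.690509
d₂ = d₁ − σ_eff√T = 0.690509 − 0.584649 = 0.105860
N(d₁) = 0.755063,  N(d₂) = 0.542153
V = S₁·e^{−q₁T}·N(d₁) − S₂·e^{−q₂T}·N(d₂) = 102.160021 − 58.118831 = 44.041189
[vanilla: stock A call K=159.37]
σ√T = 0.3978·√0.995 = 0.396804
d₁ = (ln(S/K) + (r+σ²/2)T) / (σ√T) = (ln(135.3/159.37) + (0.076+0.3978²/2)·0.995) / 0.396804 = (-0.163734 + 0.154347) / 0.396804 = -0.023657
d₂ = d₁ − σ√T = -0.023657 − 0.396804 = -0.420461
e^{−rT} = 0.927168
N(d₁) = 0.490563,  N(d₂) = 0.337074
price = S·N(d₁) − K·e^{−rT}·N(d₂) = 66.373188 − 49.807050 = 16.566138

exchange price = 44.041189
price(stock A call K=159.37) = 16.566138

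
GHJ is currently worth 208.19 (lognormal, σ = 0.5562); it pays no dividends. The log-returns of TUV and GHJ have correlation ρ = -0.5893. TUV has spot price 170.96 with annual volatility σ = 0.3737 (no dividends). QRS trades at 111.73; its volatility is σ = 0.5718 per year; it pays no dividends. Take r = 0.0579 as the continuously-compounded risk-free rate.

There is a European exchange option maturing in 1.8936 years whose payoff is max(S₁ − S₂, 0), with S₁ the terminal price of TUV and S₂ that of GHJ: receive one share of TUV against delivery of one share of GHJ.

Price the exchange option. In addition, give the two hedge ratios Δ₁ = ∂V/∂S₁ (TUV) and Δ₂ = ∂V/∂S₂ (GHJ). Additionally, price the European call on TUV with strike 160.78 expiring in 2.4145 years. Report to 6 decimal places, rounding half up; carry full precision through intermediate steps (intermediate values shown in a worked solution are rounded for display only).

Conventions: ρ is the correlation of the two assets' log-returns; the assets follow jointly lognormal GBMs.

exchange price = 64.640559
Δ1 = 0.655904
Δ2 = -0.228122
price(TUV call K=160.78) = 53.116574

σ_eff = √(σ₁² + σ₂² − 2ρσ₁σ₂) = √(0.3737² + 0.5562² − 2·-0.5893·0.3737·0.5562) = 0.833057
d₁ = (ln(S₁/S₂) + (q₂ − q₁ + σ_eff²/2)T) / (σ_eff√T) = (ln(170.96/208.19) + (0.0 − 0.0 + 0.346992)·1.8936) / 1.146355 = 0.401309
d₂ = d₁ − σ_eff√T = 0.401309 − 1.146355 = -0.745045
N(d₁) = 0.655904,  N(d₂) = 0.228122
V = S₁·e^{−q₁T}·N(d₁) − S₂·e^{−q₂T}·N(d₂) = 112.133322 − 47.492762 = 64.640559
Δ₁ = e^{−q₁T}·N(d₁) = 0.655904;  Δ₂ = −e^{−q₂T}·N(d₂) = -0.228122
[vanilla: TUV call K=160.78]
σ√T = 0.3737·√2.4145 = 0.580680
d₁ = (ln(S/K) + (r+σ²/2)T) / (σ√T) = (ln(170.96/160.78) + (0.0579+0.3737²/2)·2.4145) / 0.580680 = (0.061393 + 0.308394) / 0.580680 = 0.636817
d₂ = d₁ − σ√T = 0.636817 − 0.580680 = 0.056137
e^{−rT} = 0.869533
N(d₁) = 0.737878,  N(d₂) = 0.522384
price = S·N(d₁) − K·e^{−rT}·N(d₂) = 126.147613 − 73.031039 = 53.116574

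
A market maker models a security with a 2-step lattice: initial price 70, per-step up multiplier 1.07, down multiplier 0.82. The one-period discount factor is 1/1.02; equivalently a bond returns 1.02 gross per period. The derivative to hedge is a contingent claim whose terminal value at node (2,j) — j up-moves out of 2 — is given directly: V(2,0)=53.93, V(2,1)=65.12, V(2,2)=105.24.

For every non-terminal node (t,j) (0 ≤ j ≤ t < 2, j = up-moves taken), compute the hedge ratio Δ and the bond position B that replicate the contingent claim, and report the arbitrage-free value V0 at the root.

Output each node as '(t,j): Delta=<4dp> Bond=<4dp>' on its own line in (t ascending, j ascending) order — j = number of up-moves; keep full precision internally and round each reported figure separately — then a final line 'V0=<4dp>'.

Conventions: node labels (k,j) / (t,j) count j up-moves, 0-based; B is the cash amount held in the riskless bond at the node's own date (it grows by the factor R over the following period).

(0,0): Delta=1.9235 Bond=-47.8023
(1,0): Delta=0.7798 Bond=16.8890
(1,1): Delta=2.1426 Bond=-65.1702
V0=86.8408

Under the risk-neutral measure, an up-move has probability p* = (R−d)/(u−d) = 0.8000 and values discount at R = 1.02.
At maturity the claim pays: V(2,0)=53.9300, V(2,1)=65.1200, V(2,2)=105.2400
  t=1,j=0: stock 57.4000 → up 61.4180 (V=65.1200), down 47.0680 (V=53.9300). Price 61.6490; hedge Δ=0.7798, bond B=16.8890.
  t=1,j=1: stock 74.9000 → up 80.1430 (V=105.2400), down 61.4180 (V=65.1200). Price 95.3098; hedge Δ=2.1426, bond B=-65.1702.
  t=0,j=0: stock 70.0000 → up 74.9000 (V=95.3098), down 57.4000 (V=61.6490). Price 86.8408; hedge Δ=1.9235, bond B=-47.8023.
Verification: the root portfolio costs Δ(0,0)·S0 + B(0,0) = 86.8408, matching V0.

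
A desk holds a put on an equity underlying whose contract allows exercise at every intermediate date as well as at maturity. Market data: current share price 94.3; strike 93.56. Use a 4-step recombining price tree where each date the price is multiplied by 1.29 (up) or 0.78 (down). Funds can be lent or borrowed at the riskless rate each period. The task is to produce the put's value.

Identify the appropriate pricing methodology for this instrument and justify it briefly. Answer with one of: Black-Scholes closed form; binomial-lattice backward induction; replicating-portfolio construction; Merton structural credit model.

framework: binomial-lattice backward induction

Key observation: the put (strike 93.56 on spot 94.3) is American-style on a 4-step discrete price model, so the early-exercise decision at every node requires stepwise backward valuation — a closed form cannot price the exercise right.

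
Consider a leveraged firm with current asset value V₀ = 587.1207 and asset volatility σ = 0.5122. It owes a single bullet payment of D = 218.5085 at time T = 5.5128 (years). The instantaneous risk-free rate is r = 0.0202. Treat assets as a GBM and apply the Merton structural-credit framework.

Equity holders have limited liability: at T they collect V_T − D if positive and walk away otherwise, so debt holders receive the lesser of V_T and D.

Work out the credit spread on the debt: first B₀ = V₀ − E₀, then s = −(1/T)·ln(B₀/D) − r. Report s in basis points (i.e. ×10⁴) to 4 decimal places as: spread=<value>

With assets at 587.1207 and a single debt payment of 218.5085 at 5.5128 years:
d₁ = [ln(V₀/D) + (r + σ²/2)T] / (σ√T)
   = [ln(587.1207/218.5085) + (0.0202 + 0.5·0.5122²)·5.5128] / (0.5122·√5.5128)
   = [0.988406 + 0.834497] / 1.202612 = 1.515785
d₂ = d₁ − σ√T = 1.515785 − 1.202612 = 0.313173
N(d₁) = 0.935213,  N(d₂) = 0.622925,  e^(−rT) = 0.894618
E₀ = V₀·N(d₁) − D·e^(−rT)·N(d₂)
   = 587.1207·0.935213 − 218.5085·0.894618·0.622925 = 427.312562
B₀ = V₀ − E₀ = 587.1207 − 427.312562 = 159.808138
spread = −(1/T)·ln(B₀/D) − r = −(1/5.5128)·ln(159.808138/218.5085) − 0.0202 = 0.03654992
in basis points: 0.03654992 × 10⁴ = 365.4992 bp

spread=365.4992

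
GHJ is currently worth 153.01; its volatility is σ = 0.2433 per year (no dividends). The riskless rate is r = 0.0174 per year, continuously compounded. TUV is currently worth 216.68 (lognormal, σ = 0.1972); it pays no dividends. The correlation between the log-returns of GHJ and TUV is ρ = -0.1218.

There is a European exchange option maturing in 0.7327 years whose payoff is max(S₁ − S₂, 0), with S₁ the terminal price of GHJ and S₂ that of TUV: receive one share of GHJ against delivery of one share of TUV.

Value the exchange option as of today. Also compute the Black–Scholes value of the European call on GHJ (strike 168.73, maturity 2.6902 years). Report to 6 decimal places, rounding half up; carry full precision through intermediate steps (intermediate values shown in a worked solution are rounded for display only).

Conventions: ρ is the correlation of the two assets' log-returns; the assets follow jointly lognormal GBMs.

σ_eff = √(σ₁² + σ₂² − 2ρσ₁σ₂) = √(0.2433² + 0.1972² − 2·-0.1218·0.2433·0.1972) = 0.331316
d₁ = (ln(S₁/S₂) + (q₂ − q₁ + σ_eff²/2)T) / (σ_eff√T) = (ln(153.01/216.68) + (0.0 − 0.0 + 0.054885)·0.7327) / 0.283600 = -1.084994
d₂ = d₁ − σ_eff√T = -1.084994 − 0.283600 = -1.368594
N(d₁) = 0.138962,  N(d₂) = 0.085563
V = S₁·e^{−q₁T}·N(d₁) − S₂·e^{−q₂T}·N(d₂) = 21.262589 − 18.539818 = 2.722772
[vanilla: GHJ call K=168.73]
σ√T = 0.2433·√2.6902 = 0.399057
d₁ = (ln(S/K) + (r+σ²/2)T) / (σ√T) = (ln(153.01/168.73) + (0.0174+0.2433²/2)·2.6902) / 0.399057 = (-0.097797 + 0.126433) / 0.399057 = 0.071759
d₂ = d₁ − σ√T = 0.071759 − 0.399057 = -0.327297
e^{−rT} = 0.954269
N(d₁) = 0.528603,  N(d₂) = 0.371722
price = S·N(d₁) − K·e^{−rT}·N(d₂) = 80.881584 − 59.852313 = 21.029271

exchange price = 2.722772
price(GHJ call K=168.73) = 21.029271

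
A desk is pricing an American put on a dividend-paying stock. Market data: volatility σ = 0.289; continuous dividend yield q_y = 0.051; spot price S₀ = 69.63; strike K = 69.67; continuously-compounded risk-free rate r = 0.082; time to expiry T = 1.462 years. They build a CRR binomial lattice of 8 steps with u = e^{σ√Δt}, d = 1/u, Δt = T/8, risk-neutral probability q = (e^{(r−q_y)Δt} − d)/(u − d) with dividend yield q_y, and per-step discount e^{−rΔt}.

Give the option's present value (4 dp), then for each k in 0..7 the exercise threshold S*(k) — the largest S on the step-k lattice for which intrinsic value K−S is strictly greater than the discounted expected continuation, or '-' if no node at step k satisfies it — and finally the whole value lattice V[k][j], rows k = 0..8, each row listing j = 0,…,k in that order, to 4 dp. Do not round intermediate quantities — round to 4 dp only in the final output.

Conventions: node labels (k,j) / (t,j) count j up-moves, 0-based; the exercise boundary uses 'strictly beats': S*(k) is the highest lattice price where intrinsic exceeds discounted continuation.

price = 7.8099
boundary = - - - 48.0652 42.4792 48.0652 54.3859 61.5377
tree:
7.8099
11.3309 4.4154
15.9287 6.9329 1.9523
21.6048 10.5588 3.4032 0.5146
27.1908 15.4759 5.8075 1.0260 0.0025
32.1277 21.6048 9.6248 2.0457 0.0050 0.0000
36.4908 27.1908 15.2841 4.0788 0.0100 0.0000 0.0000
40.3468 32.1277 21.6048 8.1323 0.0200 0.0000 0.0000 0.0000
43.7547 36.4908 27.1908 15.2841 0.0400 0.0000 0.0000 0.0000 0.0000

Δt=0.18275, u=1.13150, d=0.88378, q=0.49209, disc=e^(-rΔt)=0.98513
k=8 terminal: V=max(K-S,0) → 43.7547 36.4908 27.1908 15.2841 0.0400 0.0000 0.0000 0.0000 0.0000
k=7: j=0 S=29.3232 intr=40.3468 cont=39.5826 V=40.3468[EX]; j=1 S=37.5423 intr=32.1277 cont=31.4397 V=32.1277[EX]; j=2 S=48.0652 intr=21.6048 cont=21.0144 V=21.6048[EX]; j=3 S=61.5377 intr=8.1323 cont=7.6669 V=8.1323[EX]; j=4 S=78.7864 intr=0.0000 cont=0.0200 V=0.0200[hold]; j=5 S=100.8699 intr=0.0000 cont=0.0000 V=0.0000[hold]; j=6 S=129.1433 intr=0.0000 cont=0.0000 V=0.0000[hold]; j=7 S=165.3415 intr=0.0000 cont=0.0000 V=0.0000[hold]  S*(7)=61.5377
k=6: j=0 S=33.1792 intr=36.4908 cont=35.7623 V=36.4908[EX]; j=1 S=42.4792 intr=27.1908 cont=26.5486 V=27.1908[EX]; j=2 S=54.3859 intr=15.2841 cont=14.7524 V=15.2841[EX]; j=3 S=69.6300 intr=0.0400 cont=4.0788 V=4.0788[hold]; j=4 S=89.1470 intr=0.0000 cont=0.0100 V=0.0100[hold]; j=5 S=114.1344 intr=0.0000 cont=0.0000 V=0.0000[hold]; j=6 S=146.1258 intr=0.0000 cont=0.0000 V=0.0000[hold]  S*(6)=54.3859
k=5: j=0 S=37.5423 intr=32.1277 cont=31.4397 V=32.1277[EX]; j=1 S=48.0652 intr=21.6048 cont=21.0144 V=21.6048[EX]; j=2 S=61.5377 intr=8.1323 cont=9.6248 V=9.6248[hold]; j=3 S=78.7864 intr=0.0000 cont=2.0457 V=2.0457[hold]; j=4 S=100.8699 intr=0.0000 cont=0.0050 V=0.0050[hold]; j=5 S=129.1433 intr=0.0000 cont=0.0000 V=0.0000[hold]  S*(5)=48.0652
k=4: j=0 S=42.4792 intr=27.1908 cont=26.5486 V=27.1908[EX]; j=1 S=54.3859 intr=15.2841 cont=15.4759 V=15.4759[hold]; j=2 S=69.6300 intr=0.0400 cont=5.8075 V=5.8075[hold]; j=3 S=89.1470 intr=0.0000 cont=1.0260 V=1.0260[hold]; j=4 S=114.1344 intr=0.0000 cont=0.0025 V=0.0025[hold]  S*(4)=42.4792
k=3: j=0 S=48.0652 intr=21.6048 cont=21.1074 V=21.6048[EX]; j=1 S=61.5377 intr=8.1323 cont=10.5588 V=10.5588[hold]; j=2 S=78.7864 intr=0.0000 cont=3.4032 V=3.4032[hold]; j=3 S=100.8699 intr=0.0000 cont=0.5146 V=0.5146[hold]  S*(3)=48.0652
k=2: j=0 S=54.3859 intr=15.2841 cont=15.9287 V=15.9287[hold]; j=1 S=69.6300 intr=0.0400 cont=6.9329 V=6.9329[hold]; j=2 S=89.1470 intr=0.0000 cont=1.9523 V=1.9523[hold]  S*(2)=-
k=1: j=0 S=61.5377 intr=8.1323 cont=11.3309 V=11.3309[hold]; j=1 S=78.7864 intr=0.0000 cont=4.4154 V=4.4154[hold]  S*(1)=-
k=0: j=0 S=69.6300 intr=0.0400 cont=7.8099 V=7.8099[hold]  S*(0)=-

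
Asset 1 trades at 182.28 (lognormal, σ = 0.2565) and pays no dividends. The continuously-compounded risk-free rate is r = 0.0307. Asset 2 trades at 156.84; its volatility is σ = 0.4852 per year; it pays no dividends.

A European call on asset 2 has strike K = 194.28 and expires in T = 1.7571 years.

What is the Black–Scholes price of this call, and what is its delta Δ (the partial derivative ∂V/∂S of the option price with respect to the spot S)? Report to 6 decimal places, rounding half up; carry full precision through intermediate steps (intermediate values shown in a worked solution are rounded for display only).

σ√T = 0.4852·√1.7571 = 0.643160
d₁ = (ln(S/K) + (r+σ²/2)T) / (σ√T) = (ln(156.84/194.28) + (0.0307+0.4852²/2)·1.7571) / 0.643160 = (-0.214074 + 0.260770) / 0.643160 = 0.072604
d₂ = d₁ − σ√T = 0.072604 − 0.643160 = -0.570556
e^{−rT} = 0.947486
N(d₁) = 0.528939,  N(d₂) = 0.284150
Call price V = S·N(d₁) − K·e^{−rT}·N(d₂) = 82.958866 − 52.305725 = 30.653140
Δ = N(d₁) = 0.528939

price = 30.653140
Δ = 0.528939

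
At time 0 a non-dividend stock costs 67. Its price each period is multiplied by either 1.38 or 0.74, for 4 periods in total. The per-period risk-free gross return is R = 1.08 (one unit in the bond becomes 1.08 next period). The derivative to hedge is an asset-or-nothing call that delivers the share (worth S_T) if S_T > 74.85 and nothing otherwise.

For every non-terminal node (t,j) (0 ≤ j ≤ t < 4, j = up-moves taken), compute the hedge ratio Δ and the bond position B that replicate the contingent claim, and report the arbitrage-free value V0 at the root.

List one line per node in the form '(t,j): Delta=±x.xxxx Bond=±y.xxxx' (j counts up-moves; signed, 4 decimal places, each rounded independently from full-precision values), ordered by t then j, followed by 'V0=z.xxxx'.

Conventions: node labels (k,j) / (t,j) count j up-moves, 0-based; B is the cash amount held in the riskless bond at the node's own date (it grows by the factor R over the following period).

(0,0): Delta=1.2702 Bond=-43.9502
(1,0): Delta=0.9936 Bond=-33.7538
(1,1): Delta=1.4010 Bond=-59.5655
(2,0): Delta=0.0000 Bond=0.0000
(2,1): Delta=1.4637 Bond=-68.6194
(2,2): Delta=1.3714 Bond=-60.5465
(3,0): Delta=0.0000 Bond=0.0000
(3,1): Delta=0.0000 Bond=0.0000
(3,2): Delta=2.1562 Bond=-139.4992
(3,3): Delta=1.0000 Bond=0.0000
V0=41.1507

Arbitrage-free pricing uses the up-move probability p* = (R−d)/(u−d) = 0.5313, discounting each step at R = 1.08.
At maturity the claim pays: V(4,0)=0.0000, V(4,1)=0.0000, V(4,2)=0.0000, V(4,3)=130.2998, V(4,4)=242.9915
  t=3,j=0: stock 27.1500 → up 37.4670 (V=0.0000), down 20.0910 (V=0.0000). Price 0.0000; hedge Δ=0.0000, bond B=0.0000.
  t=3,j=1: stock 50.6311 → up 69.8709 (V=0.0000), down 37.4670 (V=0.0000). Price 0.0000; hedge Δ=0.0000, bond B=0.0000.
  t=3,j=2: stock 94.4202 → up 130.2998 (V=130.2998), down 69.8709 (V=0.0000). Price 64.0942; hedge Δ=2.1562, bond B=-139.4992.
  t=3,j=3: stock 176.0808 → up 242.9915 (V=242.9915), down 130.2998 (V=130.2998). Price 176.0808; hedge Δ=1.0000, bond B=0.0000.
  t=2,j=0: stock 36.6892 → up 50.6311 (V=0.0000), down 27.1500 (V=0.0000). Price 0.0000; hedge Δ=0.0000, bond B=0.0000.
  t=2,j=1: stock 68.4204 → up 94.4202 (V=64.0942), down 50.6311 (V=0.0000). Price 31.5278; hedge Δ=1.4637, bond B=-68.6194.
  t=2,j=2: stock 127.5948 → up 176.0808 (V=176.0808), down 94.4202 (V=64.0942). Price 114.4325; hedge Δ=1.3714, bond B=-60.5465.
  t=1,j=0: stock 49.5800 → up 68.4204 (V=31.5278), down 36.6892 (V=0.0000). Price 15.5085; hedge Δ=0.9936, bond B=-33.7538.
  t=1,j=1: stock 92.4600 → up 127.5948 (V=114.4325), down 68.4204 (V=31.5278). Price 69.9731; hedge Δ=1.4010, bond B=-59.5655.
  t=0,j=0: stock 67.0000 → up 92.4600 (V=69.9731), down 49.5800 (V=15.5085). Price 41.1507; hedge Δ=1.2702, bond B=-43.9502.
Verification: the root portfolio costs Δ(0,0)·S0 + B(0,0) = 41.1507, matching V0.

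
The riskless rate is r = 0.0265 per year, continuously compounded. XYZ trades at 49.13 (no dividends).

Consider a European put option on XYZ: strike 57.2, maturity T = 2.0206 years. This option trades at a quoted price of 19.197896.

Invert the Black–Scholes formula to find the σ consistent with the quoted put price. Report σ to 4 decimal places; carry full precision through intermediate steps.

sigma = 0.5806

At σ = 0.5806 the Black–Scholes value reproduces the quote:
σ√T = 0.5806·√2.0206 = 0.825310
d₁ = (ln(S/K) + (r+σ²/2)T) / (σ√T) = (ln(49.13/57.2) + (0.0265+0.5806²/2)·2.0206) / 0.825310 = (-0.152084 + 0.394114) / 0.825310 = 0.293260
d₂ = d₁ − σ√T = 0.293260 − 0.825310 = -0.532050
e^{−rT} = 0.947862
N(−d₁) = 0.384662,  N(−d₂) = 0.702654
V = K·e^{−rT}·N(−d₂) − S·N(−d₁) = 38.096330 − 18.898434 = 19.197896 (equal to the quote); since ∂V/∂σ > 0 for all σ, the implied volatility is unique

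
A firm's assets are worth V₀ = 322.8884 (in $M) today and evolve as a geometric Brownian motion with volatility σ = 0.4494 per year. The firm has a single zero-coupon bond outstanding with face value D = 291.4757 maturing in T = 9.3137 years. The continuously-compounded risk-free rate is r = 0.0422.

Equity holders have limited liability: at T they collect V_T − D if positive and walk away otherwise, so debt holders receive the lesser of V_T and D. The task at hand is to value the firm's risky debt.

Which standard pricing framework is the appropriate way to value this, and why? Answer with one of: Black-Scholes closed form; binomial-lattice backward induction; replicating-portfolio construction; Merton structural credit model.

Key observation: a levered firm with one bullet debt due at 9.3137 years is the canonical structural-credit setup: equity is a call on the firm's assets struck at the face value.

framework: Merton structural credit model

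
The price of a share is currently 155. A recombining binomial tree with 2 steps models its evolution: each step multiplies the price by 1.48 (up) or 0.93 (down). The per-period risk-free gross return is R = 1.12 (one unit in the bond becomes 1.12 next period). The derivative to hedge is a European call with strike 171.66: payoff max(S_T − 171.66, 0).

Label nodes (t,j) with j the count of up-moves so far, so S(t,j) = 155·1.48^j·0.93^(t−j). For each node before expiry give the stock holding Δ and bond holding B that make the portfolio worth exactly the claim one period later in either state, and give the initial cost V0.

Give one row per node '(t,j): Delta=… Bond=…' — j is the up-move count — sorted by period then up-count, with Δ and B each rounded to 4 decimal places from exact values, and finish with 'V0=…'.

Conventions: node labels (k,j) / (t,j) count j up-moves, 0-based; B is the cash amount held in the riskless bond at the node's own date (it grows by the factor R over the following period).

(0,0): Delta=0.7422 Bond=-84.0509
(1,0): Delta=0.5257 Bond=-62.9290
(1,1): Delta=1.0000 Bond=-153.2679
V0=30.9958

No-arbitrage ⇒ martingale measure with p* = (R−d)/(u−d) = 0.3455.
At maturity the claim pays: V(2,0)=0.0000, V(2,1)=41.6820, V(2,2)=167.8520
(1,0): S=144.1500. Δ = (V_up−V_dn)/(S_up−S_dn) = (41.6820−0.0000)/(213.3420−134.0595) = 0.5257. V = [p*·41.6820 + (1−p*)·0.0000]/1.12 = 12.8565. B = V − Δ·S = -62.9290.
(1,1): S=229.4000. Δ = (V_up−V_dn)/(S_up−S_dn) = (167.8520−41.6820)/(339.5120−213.3420) = 1.0000. V = [p*·167.8520 + (1−p*)·41.6820]/1.12 = 76.1321. B = V − Δ·S = -153.2679.
(0,0): S=155.0000. Δ = (V_up−V_dn)/(S_up−S_dn) = (76.1321−12.8565)/(229.4000−144.1500) = 0.7422. V = [p*·76.1321 + (1−p*)·12.8565]/1.12 = 30.9958. B = V − Δ·S = -84.0509.
Verification: the root portfolio costs Δ(0,0)·S0 + B(0,0) = 30.9958, matching V0.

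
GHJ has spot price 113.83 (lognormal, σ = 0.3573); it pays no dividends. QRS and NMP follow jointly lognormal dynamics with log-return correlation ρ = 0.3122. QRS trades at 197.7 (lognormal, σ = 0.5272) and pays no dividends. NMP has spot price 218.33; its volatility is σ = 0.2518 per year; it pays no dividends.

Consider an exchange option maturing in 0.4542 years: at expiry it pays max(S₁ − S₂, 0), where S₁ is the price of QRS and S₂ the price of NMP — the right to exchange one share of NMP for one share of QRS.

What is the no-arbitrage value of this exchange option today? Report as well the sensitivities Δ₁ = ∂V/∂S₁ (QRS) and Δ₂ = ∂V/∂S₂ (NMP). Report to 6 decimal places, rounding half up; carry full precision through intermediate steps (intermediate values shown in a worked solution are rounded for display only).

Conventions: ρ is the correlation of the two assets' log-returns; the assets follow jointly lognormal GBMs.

exchange price = 19.145772
Δ1 = 0.452881
Δ2 = -0.322396

σ_eff = √(σ₁² + σ₂² − 2ρσ₁σ₂) = √(0.5272² + 0.2518² − 2·0.3122·0.5272·0.2518) = 0.508384
d₁ = (ln(S₁/S₂) + (q₂ − q₁ + σ_eff²/2)T) / (σ_eff√T) = (ln(197.7/218.33) + (0.0 − 0.0 + 0.129227)·0.4542) / 0.342622 = -0.118387
d₂ = d₁ − σ_eff√T = -0.118387 − 0.342622 = -0.461009
N(d₁) = 0.452881,  N(d₂) = 0.322396
V = S₁·e^{−q₁T}·N(d₁) − S₂·e^{−q₂T}·N(d₂) = 89.534508 − 70.388736 = 19.145772
Key observation: no risk-free rate is needed — with the second asset as numeraire the exchange option is a call on the ratio S₁/S₂, and r cancels out of the value.
Δ₁ = e^{−q₁T}·N(d₁) = 0.452881;  Δ₂ = −e^{−q₂T}·N(d₂) = -0.322396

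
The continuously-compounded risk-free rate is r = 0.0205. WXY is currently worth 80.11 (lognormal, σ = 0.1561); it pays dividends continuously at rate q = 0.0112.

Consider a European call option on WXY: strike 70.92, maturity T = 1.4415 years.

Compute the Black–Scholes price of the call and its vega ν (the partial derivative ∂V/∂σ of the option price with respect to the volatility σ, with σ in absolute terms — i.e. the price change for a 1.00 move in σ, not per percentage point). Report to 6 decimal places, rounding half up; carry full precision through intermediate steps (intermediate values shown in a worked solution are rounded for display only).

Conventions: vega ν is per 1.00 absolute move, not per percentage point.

σ√T = 0.1561·√1.4415 = 0.187418
d₁ = (ln(S/K) + (r−q+σ²/2)T) / (σ√T) = (ln(80.11/70.92) + (0.0205−0.0112+0.1561²/2)·1.4415) / 0.187418 = (0.121848 + 0.030969) / 0.187418 = 0.815382
d₂ = d₁ − σ√T = 0.815382 − 0.187418 = 0.627964
e^{−rT} = 0.970882
e^{−qT} = 0.983985
N(d₁) = 0.792573,  N(d₂) = 0.734986
Call price V = S·e^{−qT}·N(d₁) − K·e^{−rT}·N(d₂) = 62.476177 − 50.607424 = 11.868752
φ(d₁) = (1/√(2π))·e^{−d₁²/2} = 0.286115
ν = S·e^{−qT}·φ(d₁)·√T = 27.078386

price = 11.868752
ν = 27.078386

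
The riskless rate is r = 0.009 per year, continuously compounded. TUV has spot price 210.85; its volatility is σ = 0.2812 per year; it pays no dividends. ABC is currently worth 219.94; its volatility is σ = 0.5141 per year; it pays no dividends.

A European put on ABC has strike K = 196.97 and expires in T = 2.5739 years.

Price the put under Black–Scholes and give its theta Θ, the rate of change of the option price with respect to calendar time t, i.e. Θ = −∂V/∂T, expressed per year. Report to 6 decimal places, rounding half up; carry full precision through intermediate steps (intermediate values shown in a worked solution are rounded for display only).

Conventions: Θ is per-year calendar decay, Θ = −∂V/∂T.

price = 53.046102
Θ = -10.884252

σ√T = 0.5141·√2.5739 = 0.824790
d₁ = (ln(S/K) + (r+σ²/2)T) / (σ√T) = (ln(219.94/196.97) + (0.009+0.5141²/2)·2.5739) / 0.824790 = (0.110303 + 0.363304) / 0.824790 = 0.574216
d₂ = d₁ − σ√T = 0.574216 − 0.824790 = -0.250574
e^{−rT} = 0.977101
N(−d₁) = 0.282911,  N(−d₂) = 0.598928
Put price V = K·e^{−rT}·N(−d₂) − S·N(−d₁) = 115.269497 − 62.223394 = 53.046102
φ(d₁) = (1/√(2π))·e^{−d₁²/2} = 0.338307
Θ = −S·φ(d₁)·σ/(2√T) + r·K·e^{−rT}·N(−d₂) = −11.921677 + 1.037425 = -10.884252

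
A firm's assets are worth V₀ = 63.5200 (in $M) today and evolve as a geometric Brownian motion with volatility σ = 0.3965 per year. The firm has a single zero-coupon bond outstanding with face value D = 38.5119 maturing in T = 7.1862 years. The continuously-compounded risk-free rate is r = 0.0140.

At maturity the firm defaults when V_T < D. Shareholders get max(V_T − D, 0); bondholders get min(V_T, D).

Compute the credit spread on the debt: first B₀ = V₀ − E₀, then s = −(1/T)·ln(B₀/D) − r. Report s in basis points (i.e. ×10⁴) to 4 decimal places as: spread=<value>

With assets at 63.5200 and a single debt payment of 38.5119 at 7.1862 years:
d₁ = [ln(V₀/D) + (r + σ²/2)T] / (σ√T)
   = [ln(63.5200/38.5119) + (0.0140 + 0.5·0.3965²)·7.1862] / (0.3965·√7.1862)
   = [0.500388 + 0.665486] / 1.062901 = 1.096879
d₂ = d₁ − σ√T = 1.096879 − 1.062901 = 0.033978
N(d₁) = 0.863653,  N(d₂) = 0.513553,  e^(−rT) = 0.904289
E₀ = V₀·N(d₁) − D·e^(−rT)·N(d₂)
   = 63.5200·0.863653 − 38.5119·0.904289·0.513553 = 36.974313
B₀ = V₀ − E₀ = 63.5200 − 36.974313 = 26.545687
spread = −(1/T)·ln(B₀/D) − r = −(1/7.1862)·ln(26.545687/38.5119) − 0.0140 = 0.03777980
in basis points: 0.03777980 × 10⁴ = 377.7980 bp

spread=377.7980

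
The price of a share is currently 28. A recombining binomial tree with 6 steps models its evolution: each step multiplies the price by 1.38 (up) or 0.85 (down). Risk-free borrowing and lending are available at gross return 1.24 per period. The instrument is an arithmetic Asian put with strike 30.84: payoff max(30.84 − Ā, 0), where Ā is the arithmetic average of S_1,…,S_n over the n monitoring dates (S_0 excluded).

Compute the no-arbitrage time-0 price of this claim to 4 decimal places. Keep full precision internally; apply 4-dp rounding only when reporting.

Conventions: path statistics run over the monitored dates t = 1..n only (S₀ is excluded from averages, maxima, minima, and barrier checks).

price = 0.0630

No-arbitrage gives p* = (R−d)/(u−d) = 0.7358: enumerate every path, weight its payoff by its p*-probability, and discount by R^6.
Enumerate all 2^6 = 64 price paths (U = up ×1.38, D = down ×0.85); each path with k up-moves has probability p*^k·(1−p*)^(6−k).
DDDDDD: Ā=16.4709, payoff=14.3691, prob=0.000340
UDDDDD: Ā=26.7410, payoff=4.0990, prob=0.000946
DUDDDD: Ā=24.2677, payoff=6.5723, prob=0.000946
UUDDDD: Ā=39.3993, payoff=0.0000, prob=0.002636
DDUDDD: Ā=22.1654, payoff=8.6746, prob=0.000946
UDUDDD: Ā=35.9861, payoff=0.0000, prob=0.002636
DUUDDD: Ā=33.5128, payoff=0.0000, prob=0.002636
UUUDDD: Ā=54.4090, payoff=0.0000, prob=0.007344
DDDUDD: Ā=20.3784, payoff=10.4616, prob=0.000946
UDDUDD: Ā=33.0849, payoff=0.0000, prob=0.002636
DUDUDD: Ā=30.6116, payoff=0.2284, prob=0.002636
UUDUDD: Ā=49.6988, payoff=0.0000, prob=0.007344
DDUUDD: Ā=28.5093, payoff=2.3307, prob=0.002636
UDUUDD: Ā=46.2856, payoff=0.0000, prob=0.007344
DUUUDD: Ā=43.8123, payoff=0.0000, prob=0.007344
UUUUDD: Ā=71.1305, payoff=0.0000, prob=0.020458
DDDDUD: Ā=18.8595, payoff=11.9805, prob=0.000946
UDDDUD: Ā=30.6189, payoff=0.2211, prob=0.002636
DUDDUD: Ā=28.1456, payoff=2.6944, prob=0.002636
UUDDUD: Ā=45.6951, payoff=0.0000, prob=0.007344
DDUDUD: Ā=26.0432, payoff=4.7968, prob=0.002636
UDUDUD: Ā=42.2819, payoff=0.0000, prob=0.007344
DUUDUD: Ā=39.8086, payoff=0.0000, prob=0.007344
UUUDUD: Ā=64.6304, payoff=0.0000, prob=0.020458
DDDUUD: Ā=24.2562, payoff=6.5838, prob=0.002636
UDDUUD: Ā=39.3807, payoff=0.0000, prob=0.007344
DUDUUD: Ā=36.9074, payoff=0.0000, prob=0.007344
UUDUUD: Ā=59.9202, payoff=0.0000, prob=0.020458
DDUUUD: Ā=34.8051, payoff=0.0000, prob=0.007344
UDUUUD: Ā=56.5070, payoff=0.0000, prob=0.020458
DUUUUD: Ā=54.0337, payoff=0.0000, prob=0.020458
UUUUUD: Ā=87.7253, payoff=0.0000, prob=0.056990
DDDDDU: Ā=17.5684, payoff=13.2716, prob=0.000946
UDDDDU: Ā=28.5228, payoff=2.3172, prob=0.002636
DUDDDU: Ā=26.0494, payoff=4.7906, prob=0.002636
UUDDDU: Ā=42.2920, payoff=0.0000, prob=0.007344
DDUDDU: Ā=23.9471, payoff=6.8929, prob=0.002636
UDUDDU: Ā=38.8788, payoff=0.0000, prob=0.007344
DUUDDU: Ā=36.4055, payoff=0.0000, prob=0.007344
UUUDDU: Ā=59.1054, payoff=0.0000, prob=0.020458
DDDUDU: Ā=22.1601, payoff=8.6799, prob=0.002636
UDDUDU: Ā=35.9776, payoff=0.0000, prob=0.007344
DUDUDU: Ā=33.5043, payoff=0.0000, prob=0.007344
UUDUDU: Ā=54.3951, payoff=0.0000, prob=0.020458
DDUUDU: Ā=31.4019, payoff=0.0000, prob=0.007344
UDUUDU: Ā=50.9819, payoff=0.0000, prob=0.020458
DUUUDU: Ā=48.5086, payoff=0.0000, prob=0.020458
UUUUDU: Ā=78.7552, payoff=0.0000, prob=0.056990
DDDDUU: Ā=20.6412, payoff=10.1988, prob=0.002636
UDDDUU: Ā=33.5116, payoff=0.0000, prob=0.007344
DUDDUU: Ā=31.0382, payoff=0.0000, prob=0.007344
UUDDUU: Ā=50.3915, payoff=0.0000, prob=0.020458
DDUDUU: Ā=28.9359, payoff=1.9041, prob=0.007344
UDUDUU: Ā=46.9783, payoff=0.0000, prob=0.020458
DUUDUU: Ā=44.5049, payoff=0.0000, prob=0.020458
UUUDUU: Ā=72.2551, payoff=0.0000, prob=0.056990
DDDUUU: Ā=27.1489, payoff=3.6911, prob=0.007344
UDDUUU: Ā=44.0770, payoff=0.0000, prob=0.020458
DUDUUU: Ā=41.6037, payoff=0.0000, prob=0.020458
UUDUUU: Ā=67.5448, payoff=0.0000, prob=0.056990
DDUUUU: Ā=39.5014, payoff=0.0000, prob=0.020458
UDUUUU: Ā=64.1316, payoff=0.0000, prob=0.056990
DUUUUU: Ā=61.6583, payoff=0.0000, prob=0.056990
UUUUUU: Ā=100.1041, payoff=0.0000, prob=0.158757
Price = Σ prob·payoff / R^6 = 0.229190 / 3.635215 = 0.0630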